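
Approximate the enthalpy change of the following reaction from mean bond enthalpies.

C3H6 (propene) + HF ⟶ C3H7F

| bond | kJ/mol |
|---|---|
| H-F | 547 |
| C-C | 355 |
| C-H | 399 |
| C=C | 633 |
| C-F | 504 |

ΔH ≈ −78 kJ

Bonds broken (reactants):
  C-C: 1 × 355 = 355
  C-H: 6 × 399 = 2394
  C=C: 1 × 633 = 633
  H-F: 1 × 547 = 547
  Σ(broken) = 3929 kJ
Bonds formed (products):
  C-C: 2 × 355 = 710
  C-F: 1 × 504 = 504
  C-H: 7 × 399 = 2793
  Σ(formed) = 4007 kJ
ΔH = Σ(broken) − Σ(formed) = 3929 − 4007 = −78 kJ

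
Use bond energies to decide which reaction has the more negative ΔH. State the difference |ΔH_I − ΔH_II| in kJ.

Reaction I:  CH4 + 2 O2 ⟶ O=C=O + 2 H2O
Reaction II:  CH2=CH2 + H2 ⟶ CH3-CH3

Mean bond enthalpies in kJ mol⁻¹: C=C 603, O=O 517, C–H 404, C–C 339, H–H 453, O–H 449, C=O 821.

Reaction I:
  Bonds broken (reactants):
    C–H: 4 × 404 = 1616
    O=O: 2 × 517 = 1034
    Σ(broken) = 2650 kJ
  Bonds formed (products):
    C=O: 2 × 821 = 1642
    O–H: 4 × 449 = 1796
    Σ(formed) = 3438 kJ
  ΔH_I = 2650 − 3438 = −788 kJ
Reaction II:
  Bonds broken (reactants):
    C–H: 4 × 404 = 1616
    C=C: 1 × 603 = 603
    H–H: 1 × 453 = 453
    Σ(broken) = 2672 kJ
  Bonds formed (products):
    C–C: 1 × 339 = 339
    C–H: 6 × 404 = 2424
    Σ(formed) = 2763 kJ
  ΔH_II = 2672 − 2763 = −91 kJ
ΔH_I − ΔH_II = −697 kJ, so reaction I has the more negative ΔH; |ΔH_I − ΔH_II| = 697 kJ.

Reaction I, by 697 kJ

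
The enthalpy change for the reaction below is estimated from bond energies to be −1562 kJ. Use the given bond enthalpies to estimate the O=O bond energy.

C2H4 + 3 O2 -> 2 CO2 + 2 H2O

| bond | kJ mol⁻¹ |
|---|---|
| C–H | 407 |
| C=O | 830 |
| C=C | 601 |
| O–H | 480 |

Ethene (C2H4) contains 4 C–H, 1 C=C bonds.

D(O=O) ≈ 483 kJ/mol

Let D be the O=O bond energy.
Σ(broken) = 4×407 + 1×601 + 3×D = 2229 + 3D
Σ(formed) = 4×830 + 4×480 = 5240
ΔH = Σ(broken) − Σ(formed) = (2229 + 3D) − (5240) = −3011 + 3D
Setting this equal to −1562 kJ gives 3D = 1449, so D = 483 kJ/mol.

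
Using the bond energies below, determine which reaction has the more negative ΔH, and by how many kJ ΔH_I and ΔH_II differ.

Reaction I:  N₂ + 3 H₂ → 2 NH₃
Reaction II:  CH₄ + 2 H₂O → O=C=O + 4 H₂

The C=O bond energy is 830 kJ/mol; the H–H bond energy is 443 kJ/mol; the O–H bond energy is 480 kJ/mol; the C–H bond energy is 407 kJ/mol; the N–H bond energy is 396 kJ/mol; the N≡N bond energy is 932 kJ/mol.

Reaction I, by 231 kJ

Reaction I:
  Bonds broken (reactants):
    H–H: 3 × 443 = 1329
    N≡N: 1 × 932 = 932
    Σ(broken) = 2261 kJ
  Bonds formed (products):
    N–H: 6 × 396 = 2376
    Σ(formed) = 2376 kJ
  ΔH_I = 2261 − 2376 = −115 kJ
Reaction II:
  Bonds broken (reactants):
    C–H: 4 × 407 = 1628
    O–H: 4 × 480 = 1920
    Σ(broken) = 3548 kJ
  Bonds formed (products):
    C=O: 2 × 830 = 1660
    H–H: 4 × 443 = 1772
    Σ(formed) = 3432 kJ
  ΔH_II = 3548 − 3432 = +116 kJ
ΔH_I − ΔH_II = −231 kJ, so reaction I has the more negative ΔH; |ΔH_I − ΔH_II| = 231 kJ.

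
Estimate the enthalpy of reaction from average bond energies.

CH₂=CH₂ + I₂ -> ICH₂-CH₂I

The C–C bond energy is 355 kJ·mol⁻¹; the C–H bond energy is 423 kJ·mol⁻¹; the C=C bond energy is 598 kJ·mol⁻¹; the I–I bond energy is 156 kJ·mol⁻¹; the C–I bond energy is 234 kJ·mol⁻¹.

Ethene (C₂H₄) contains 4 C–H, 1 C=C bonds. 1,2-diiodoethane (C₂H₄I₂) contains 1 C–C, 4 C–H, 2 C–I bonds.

Bonds broken (reactants):
  C–H: 4 × 423 = 1692
  C=C: 1 × 598 = 598
  I–I: 1 × 156 = 156
  Σ(broken) = 2446 kJ
Bonds formed (products):
  C–C: 1 × 355 = 355
  C–H: 4 × 423 = 1692
  C–I: 2 × 234 = 468
  Σ(formed) = 2515 kJ
ΔH = Σ(broken) − Σ(formed) = 2446 − 2515 = −69 kJ

ΔH ≈ −69 kJ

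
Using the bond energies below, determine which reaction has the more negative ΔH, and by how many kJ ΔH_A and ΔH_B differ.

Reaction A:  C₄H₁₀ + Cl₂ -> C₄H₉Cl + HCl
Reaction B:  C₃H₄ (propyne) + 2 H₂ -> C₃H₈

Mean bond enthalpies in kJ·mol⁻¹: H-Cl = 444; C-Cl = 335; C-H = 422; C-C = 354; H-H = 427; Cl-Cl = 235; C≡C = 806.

Reaction B, by 260 kJ

Reaction A:
  Bonds broken (reactants):
    C-C: 3 × 354 = 1062
    C-H: 10 × 422 = 4220
    Cl-Cl: 1 × 235 = 235
    Σ(broken) = 5517 kJ
  Bonds formed (products):
    C-C: 3 × 354 = 1062
    C-Cl: 1 × 335 = 335
    C-H: 9 × 422 = 3798
    H-Cl: 1 × 444 = 444
    Σ(formed) = 5639 kJ
  ΔH_A = 5517 − 5639 = −122 kJ
Reaction B:
  Bonds broken (reactants):
    C≡C: 1 × 806 = 806
    C-C: 1 × 354 = 354
    C-H: 4 × 422 = 1688
    H-H: 2 × 427 = 854
    Σ(broken) = 3702 kJ
  Bonds formed (products):
    C-C: 2 × 354 = 708
    C-H: 8 × 422 = 3376
    Σ(formed) = 4084 kJ
  ΔH_B = 3702 − 4084 = −382 kJ
ΔH_A − ΔH_B = +260 kJ, so reaction B has the more negative ΔH; |ΔH_A − ΔH_B| = 260 kJ.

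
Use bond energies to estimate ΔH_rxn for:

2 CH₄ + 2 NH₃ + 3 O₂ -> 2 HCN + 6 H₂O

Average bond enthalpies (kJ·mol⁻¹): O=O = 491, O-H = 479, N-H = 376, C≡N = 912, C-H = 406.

ΔH ≈ −1407 kJ

Bonds broken (reactants):
  C-H: 8 × 406 = 3248
  N-H: 6 × 376 = 2256
  O=O: 3 × 491 = 1473
  Σ(broken) = 6977 kJ
Bonds formed (products):
  C≡N: 2 × 912 = 1824
  C-H: 2 × 406 = 812
  O-H: 12 × 479 = 5748
  Σ(formed) = 8384 kJ
ΔH = Σ(broken) − Σ(formed) = 6977 − 8384 = −1407 kJ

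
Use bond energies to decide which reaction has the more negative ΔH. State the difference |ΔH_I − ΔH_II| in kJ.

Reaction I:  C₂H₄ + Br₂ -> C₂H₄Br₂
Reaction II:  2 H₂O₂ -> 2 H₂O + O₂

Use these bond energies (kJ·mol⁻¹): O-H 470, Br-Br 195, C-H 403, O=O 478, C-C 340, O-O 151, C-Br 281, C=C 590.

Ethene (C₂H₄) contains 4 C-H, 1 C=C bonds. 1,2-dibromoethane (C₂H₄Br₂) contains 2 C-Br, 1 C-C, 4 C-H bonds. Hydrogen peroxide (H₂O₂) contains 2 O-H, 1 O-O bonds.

Reaction II, by 59 kJ

Reaction I:
  Bonds broken (reactants):
    Br-Br: 1 × 195 = 195
    C-H: 4 × 403 = 1612
    C=C: 1 × 590 = 590
    Σ(broken) = 2397 kJ
  Bonds formed (products):
    C-Br: 2 × 281 = 562
    C-C: 1 × 340 = 340
    C-H: 4 × 403 = 1612
    Σ(formed) = 2514 kJ
  ΔH_I = 2397 − 2514 = −117 kJ
Reaction II:
  Bonds broken (reactants):
    O-H: 4 × 470 = 1880
    O-O: 2 × 151 = 302
    Σ(broken) = 2182 kJ
  Bonds formed (products):
    O-H: 4 × 470 = 1880
    O=O: 1 × 478 = 478
    Σ(formed) = 2358 kJ
  ΔH_II = 2182 − 2358 = −176 kJ
ΔH_I − ΔH_II = +59 kJ, so reaction II has the more negative ΔH; |ΔH_I − ΔH_II| = 59 kJ.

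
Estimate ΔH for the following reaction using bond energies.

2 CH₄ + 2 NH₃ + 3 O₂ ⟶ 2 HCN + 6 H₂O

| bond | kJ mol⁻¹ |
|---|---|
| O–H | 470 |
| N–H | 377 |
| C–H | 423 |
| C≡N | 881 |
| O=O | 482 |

Bonds broken (reactants):
  C–H: 8 × 423 = 3384
  N–H: 6 × 377 = 2262
  O=O: 3 × 482 = 1446
  Σ(broken) = 7092 kJ
Bonds formed (products):
  C≡N: 2 × 881 = 1762
  C–H: 2 × 423 = 846
  O–H: 12 × 470 = 5640
  Σ(formed) = 8248 kJ
ΔH = Σ(broken) − Σ(formed) = 7092 − 8248 = −1156 kJ

ΔH ≈ −1156 kJ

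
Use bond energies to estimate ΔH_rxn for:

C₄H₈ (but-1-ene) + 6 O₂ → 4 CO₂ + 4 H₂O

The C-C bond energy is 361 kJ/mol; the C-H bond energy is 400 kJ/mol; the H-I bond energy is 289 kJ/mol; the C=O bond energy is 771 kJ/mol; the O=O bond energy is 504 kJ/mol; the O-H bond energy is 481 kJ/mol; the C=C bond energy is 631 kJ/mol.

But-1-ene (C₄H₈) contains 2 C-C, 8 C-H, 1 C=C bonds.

Bonds broken (reactants):
  C-C: 2 × 361 = 722
  C-H: 8 × 400 = 3200
  C=C: 1 × 631 = 631
  O=O: 6 × 504 = 3024
  Σ(broken) = 7577 kJ
Bonds formed (products):
  C=O: 8 × 771 = 6168
  O-H: 8 × 481 = 3848
  Σ(formed) = 10016 kJ
ΔH = Σ(broken) − Σ(formed) = 7577 − 10016 = −2439 kJ

ΔH ≈ −2439 kJ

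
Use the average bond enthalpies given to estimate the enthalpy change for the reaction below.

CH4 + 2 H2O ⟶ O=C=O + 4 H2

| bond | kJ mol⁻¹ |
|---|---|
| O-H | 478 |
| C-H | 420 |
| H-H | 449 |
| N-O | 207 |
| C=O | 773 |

ΔH ≈ +250 kJ

Bonds broken (reactants):
  C-H: 4 × 420 = 1680
  O-H: 4 × 478 = 1912
  Σ(broken) = 3592 kJ
Bonds formed (products):
  C=O: 2 × 773 = 1546
  H-H: 4 × 449 = 1796
  Σ(formed) = 3342 kJ
ΔH = Σ(broken) − Σ(formed) = 3592 − 3342 = +250 kJ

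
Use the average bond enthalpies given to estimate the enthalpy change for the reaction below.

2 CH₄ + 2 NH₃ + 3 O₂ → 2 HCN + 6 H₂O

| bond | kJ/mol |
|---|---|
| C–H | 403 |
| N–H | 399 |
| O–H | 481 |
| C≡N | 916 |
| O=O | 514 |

ΔH ≈ −1250 kJ

Bonds broken (reactants):
  C–H: 8 × 403 = 3224
  N–H: 6 × 399 = 2394
  O=O: 3 × 514 = 1542
  Σ(broken) = 7160 kJ
Bonds formed (products):
  C≡N: 2 × 916 = 1832
  C–H: 2 × 403 = 806
  O–H: 12 × 481 = 5772
  Σ(formed) = 8410 kJ
ΔH = Σ(broken) − Σ(formed) = 7160 − 8410 = −1250 kJ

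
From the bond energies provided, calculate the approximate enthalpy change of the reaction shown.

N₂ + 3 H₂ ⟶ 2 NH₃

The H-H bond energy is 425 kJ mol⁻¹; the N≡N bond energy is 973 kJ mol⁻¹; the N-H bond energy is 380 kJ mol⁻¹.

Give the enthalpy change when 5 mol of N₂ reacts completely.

ΔH = −160 kJ

Bonds broken (reactants):
  H-H: 3 × 425 = 1275
  N≡N: 1 × 973 = 973
  Σ(broken) = 2248 kJ
Bonds formed (products):
  N-H: 6 × 380 = 2280
  Σ(formed) = 2280 kJ
ΔH = Σ(broken) − Σ(formed) = 2248 − 2280 = −32 kJ
For 5× the reaction as written: 5 × (−32) = −160 kJ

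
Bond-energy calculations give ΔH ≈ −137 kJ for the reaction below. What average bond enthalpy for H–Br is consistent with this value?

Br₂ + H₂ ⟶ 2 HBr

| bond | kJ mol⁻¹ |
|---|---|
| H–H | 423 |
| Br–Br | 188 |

D(H–Br) ≈ 374 kJ/mol

Let D be the H–Br bond energy.
Σ(broken) = 1×188 + 1×423 = 611
Σ(formed) = 2×D = 2D
ΔH = Σ(broken) − Σ(formed) = (611) − (2D) = +611 − 2D
Setting this equal to −137 kJ gives 2D = 748, so D = 374 kJ/mol.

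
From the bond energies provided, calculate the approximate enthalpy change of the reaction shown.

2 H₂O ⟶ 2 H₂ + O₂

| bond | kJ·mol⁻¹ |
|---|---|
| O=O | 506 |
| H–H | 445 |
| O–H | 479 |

Bonds broken (reactants):
  O–H: 4 × 479 = 1916
  Σ(broken) = 1916 kJ
Bonds formed (products):
  H–H: 2 × 445 = 890
  O=O: 1 × 506 = 506
  Σ(formed) = 1396 kJ
ΔH = Σ(broken) − Σ(formed) = 1916 − 1396 = +520 kJ

ΔH ≈ +520 kJ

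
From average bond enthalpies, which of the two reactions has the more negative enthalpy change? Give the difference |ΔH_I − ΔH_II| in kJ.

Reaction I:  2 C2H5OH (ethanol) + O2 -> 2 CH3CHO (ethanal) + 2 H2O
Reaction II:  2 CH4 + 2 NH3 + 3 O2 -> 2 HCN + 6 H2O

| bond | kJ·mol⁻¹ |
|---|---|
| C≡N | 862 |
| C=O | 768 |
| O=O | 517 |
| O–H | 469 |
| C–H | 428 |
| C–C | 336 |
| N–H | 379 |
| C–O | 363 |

Reaction I:
  Bonds broken (reactants):
    C–C: 2 × 336 = 672
    C–H: 10 × 428 = 4280
    C–O: 2 × 363 = 726
    O–H: 2 × 469 = 938
    O=O: 1 × 517 = 517
    Σ(broken) = 7133 kJ
  Bonds formed (products):
    C–C: 2 × 336 = 672
    C–H: 8 × 428 = 3424
    C=O: 2 × 768 = 1536
    O–H: 4 × 469 = 1876
    Σ(formed) = 7508 kJ
  ΔH_I = 7133 − 7508 = −375 kJ
Reaction II:
  Bonds broken (reactants):
    C–H: 8 × 428 = 3424
    N–H: 6 × 379 = 2274
    O=O: 3 × 517 = 1551
    Σ(broken) = 7249 kJ
  Bonds formed (products):
    C≡N: 2 × 862 = 1724
    C–H: 2 × 428 = 856
    O–H: 12 × 469 = 5628
    Σ(formed) = 8208 kJ
  ΔH_II = 7249 − 8208 = −959 kJ
ΔH_I − ΔH_II = +584 kJ, so reaction II has the more negative ΔH; |ΔH_I − ΔH_II| = 584 kJ.

Reaction II, by 584 kJ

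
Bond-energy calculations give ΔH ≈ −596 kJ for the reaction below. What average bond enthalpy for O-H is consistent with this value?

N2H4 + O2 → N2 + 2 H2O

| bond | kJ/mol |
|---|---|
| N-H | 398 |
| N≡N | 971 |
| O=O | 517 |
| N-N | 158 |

D(O-H) ≈ 473 kJ/mol

Let D be the O-H bond energy.
Σ(broken) = 4×398 + 1×158 + 1×517 = 2267
Σ(formed) = 1×971 + 4×D = 971 + 4D
ΔH = Σ(broken) − Σ(formed) = (2267) − (971 + 4D) = +1296 − 4D
Setting this equal to −596 kJ gives 4D = 1892, so D = 473 kJ/mol.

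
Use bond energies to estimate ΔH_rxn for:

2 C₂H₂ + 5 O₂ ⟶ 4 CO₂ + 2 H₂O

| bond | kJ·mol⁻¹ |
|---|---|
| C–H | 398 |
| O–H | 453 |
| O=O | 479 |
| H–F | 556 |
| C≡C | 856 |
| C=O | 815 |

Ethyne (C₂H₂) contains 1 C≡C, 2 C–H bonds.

ΔH ≈ −2633 kJ

Bonds broken (reactants):
  C≡C: 2 × 856 = 1712
  C–H: 4 × 398 = 1592
  O=O: 5 × 479 = 2395
  Σ(broken) = 5699 kJ
Bonds formed (products):
  C=O: 8 × 815 = 6520
  O–H: 4 × 453 = 1812
  Σ(formed) = 8332 kJ
ΔH = Σ(broken) − Σ(formed) = 5699 − 8332 = −2633 kJ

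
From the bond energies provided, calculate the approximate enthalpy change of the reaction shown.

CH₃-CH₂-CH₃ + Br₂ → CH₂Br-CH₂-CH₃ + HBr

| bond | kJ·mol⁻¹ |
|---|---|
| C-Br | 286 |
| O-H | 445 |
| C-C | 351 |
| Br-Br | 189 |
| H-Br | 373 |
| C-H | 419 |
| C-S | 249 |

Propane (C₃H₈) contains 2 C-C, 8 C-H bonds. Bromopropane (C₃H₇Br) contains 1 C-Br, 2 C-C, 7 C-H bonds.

Bonds broken (reactants):
  Br-Br: 1 × 189 = 189
  C-C: 2 × 351 = 702
  C-H: 8 × 419 = 3352
  Σ(broken) = 4243 kJ
Bonds formed (products):
  C-Br: 1 × 286 = 286
  C-C: 2 × 351 = 702
  C-H: 7 × 419 = 2933
  H-Br: 1 × 373 = 373
  Σ(formed) = 4294 kJ
ΔH = Σ(broken) − Σ(formed) = 4243 − 4294 = −51 kJ

ΔH ≈ −51 kJ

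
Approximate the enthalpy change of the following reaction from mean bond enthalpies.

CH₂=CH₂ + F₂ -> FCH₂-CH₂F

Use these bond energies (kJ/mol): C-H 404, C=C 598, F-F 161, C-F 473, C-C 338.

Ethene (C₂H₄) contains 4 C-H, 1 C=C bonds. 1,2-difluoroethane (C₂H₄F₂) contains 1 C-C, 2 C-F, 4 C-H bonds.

ΔH ≈ −525 kJ

Bonds broken (reactants):
  C-H: 4 × 404 = 1616
  C=C: 1 × 598 = 598
  F-F: 1 × 161 = 161
  Σ(broken) = 2375 kJ
Bonds formed (products):
  C-C: 1 × 338 = 338
  C-F: 2 × 473 = 946
  C-H: 4 × 404 = 1616
  Σ(formed) = 2900 kJ
ΔH = Σ(broken) − Σ(formed) = 2375 − 2900 = −525 kJ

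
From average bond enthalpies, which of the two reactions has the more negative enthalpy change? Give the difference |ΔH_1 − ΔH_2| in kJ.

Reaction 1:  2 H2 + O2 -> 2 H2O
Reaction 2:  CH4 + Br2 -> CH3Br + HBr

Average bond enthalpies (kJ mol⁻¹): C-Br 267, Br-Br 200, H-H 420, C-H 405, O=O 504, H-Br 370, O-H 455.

Reaction 1:
  Bonds broken (reactants):
    H-H: 2 × 420 = 840
    O=O: 1 × 504 = 504
    Σ(broken) = 1344 kJ
  Bonds formed (products):
    O-H: 4 × 455 = 1820
    Σ(formed) = 1820 kJ
  ΔH_1 = 1344 − 1820 = −476 kJ
Reaction 2:
  Bonds broken (reactants):
    Br-Br: 1 × 200 = 200
    C-H: 4 × 405 = 1620
    Σ(broken) = 1820 kJ
  Bonds formed (products):
    C-Br: 1 × 267 = 267
    C-H: 3 × 405 = 1215
    H-Br: 1 × 370 = 370
    Σ(formed) = 1852 kJ
  ΔH_2 = 1820 − 1852 = −32 kJ
ΔH_1 − ΔH_2 = −444 kJ, so reaction 1 has the more negative ΔH; |ΔH_1 − ΔH_2| = 444 kJ.

Reaction 1, by 444 kJ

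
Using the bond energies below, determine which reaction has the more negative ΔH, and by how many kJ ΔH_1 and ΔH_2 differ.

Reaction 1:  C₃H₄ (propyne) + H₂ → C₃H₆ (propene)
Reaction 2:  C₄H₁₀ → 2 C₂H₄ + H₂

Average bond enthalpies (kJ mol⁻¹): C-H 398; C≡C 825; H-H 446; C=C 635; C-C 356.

Reaction 1, by 308 kJ

Reaction 1:
  Bonds broken (reactants):
    C≡C: 1 × 825 = 825
    C-C: 1 × 356 = 356
    C-H: 4 × 398 = 1592
    H-H: 1 × 446 = 446
    Σ(broken) = 3219 kJ
  Bonds formed (products):
    C-C: 1 × 356 = 356
    C-H: 6 × 398 = 2388
    C=C: 1 × 635 = 635
    Σ(formed) = 3379 kJ
  ΔH_1 = 3219 − 3379 = −160 kJ
Reaction 2:
  Bonds broken (reactants):
    C-C: 3 × 356 = 1068
    C-H: 10 × 398 = 3980
    Σ(broken) = 5048 kJ
  Bonds formed (products):
    C-H: 8 × 398 = 3184
    C=C: 2 × 635 = 1270
    H-H: 1 × 446 = 446
    Σ(formed) = 4900 kJ
  ΔH_2 = 5048 − 4900 = +148 kJ
ΔH_1 − ΔH_2 = −308 kJ, so reaction 1 has the more negative ΔH; |ΔH_1 − ΔH_2| = 308 kJ.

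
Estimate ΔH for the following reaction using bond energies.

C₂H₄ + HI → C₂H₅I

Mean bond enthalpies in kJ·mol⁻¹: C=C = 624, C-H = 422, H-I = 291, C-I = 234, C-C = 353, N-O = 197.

ΔH ≈ −94 kJ

Bonds broken (reactants):
  C-H: 4 × 422 = 1688
  C=C: 1 × 624 = 624
  H-I: 1 × 291 = 291
  Σ(broken) = 2603 kJ
Bonds formed (products):
  C-C: 1 × 353 = 353
  C-H: 5 × 422 = 2110
  C-I: 1 × 234 = 234
  Σ(formed) = 2697 kJ
ΔH = Σ(broken) − Σ(formed) = 2603 − 2697 = −94 kJ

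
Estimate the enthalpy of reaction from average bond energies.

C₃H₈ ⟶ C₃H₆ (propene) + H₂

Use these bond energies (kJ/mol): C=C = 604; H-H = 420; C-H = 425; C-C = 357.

Bonds broken (reactants):
  C-C: 2 × 357 = 714
  C-H: 8 × 425 = 3400
  Σ(broken) = 4114 kJ
Bonds formed (products):
  C-C: 1 × 357 = 357
  C-H: 6 × 425 = 2550
  C=C: 1 × 604 = 604
  H-H: 1 × 420 = 420
  Σ(formed) = 3931 kJ
ΔH = Σ(broken) − Σ(formed) = 4114 − 3931 = +183 kJ

ΔH ≈ +183 kJ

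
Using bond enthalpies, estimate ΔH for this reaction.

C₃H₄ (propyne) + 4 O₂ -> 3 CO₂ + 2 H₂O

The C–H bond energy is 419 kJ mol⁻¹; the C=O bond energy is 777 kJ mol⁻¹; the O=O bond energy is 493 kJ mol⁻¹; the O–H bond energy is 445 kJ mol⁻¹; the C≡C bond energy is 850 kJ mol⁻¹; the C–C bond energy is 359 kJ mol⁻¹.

Bonds broken (reactants):
  C≡C: 1 × 850 = 850
  C–C: 1 × 359 = 359
  C–H: 4 × 419 = 1676
  O=O: 4 × 493 = 1972
  Σ(broken) = 4857 kJ
Bonds formed (products):
  C=O: 6 × 777 = 4662
  O–H: 4 × 445 = 1780
  Σ(formed) = 6442 kJ
ΔH = Σ(broken) − Σ(formed) = 4857 − 6442 = −1585 kJ

ΔH ≈ −1585 kJ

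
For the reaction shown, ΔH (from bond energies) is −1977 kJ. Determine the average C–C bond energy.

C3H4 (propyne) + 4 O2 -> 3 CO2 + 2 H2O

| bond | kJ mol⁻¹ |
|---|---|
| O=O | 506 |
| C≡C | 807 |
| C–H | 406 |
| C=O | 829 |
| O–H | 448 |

Let D be the C–C bond energy.
Σ(broken) = 1×807 + 1×D + 4×406 + 4×506 = 4455 + D
Σ(formed) = 6×829 + 4×448 = 6766
ΔH = Σ(broken) − Σ(formed) = (4455 + D) − (6766) = −2311 + D
Setting this equal to −1977 kJ gives D = 334 kJ/mol.

D(C–C) ≈ 334 kJ/mol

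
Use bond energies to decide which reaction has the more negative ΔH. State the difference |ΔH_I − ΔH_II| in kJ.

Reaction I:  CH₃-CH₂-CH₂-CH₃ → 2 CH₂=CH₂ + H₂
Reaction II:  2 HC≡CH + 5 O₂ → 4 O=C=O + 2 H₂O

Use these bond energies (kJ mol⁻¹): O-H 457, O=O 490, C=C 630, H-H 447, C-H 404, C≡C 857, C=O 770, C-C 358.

Reaction I:
  Bonds broken (reactants):
    C-C: 3 × 358 = 1074
    C-H: 10 × 404 = 4040
    Σ(broken) = 5114 kJ
  Bonds formed (products):
    C-H: 8 × 404 = 3232
    C=C: 2 × 630 = 1260
    H-H: 1 × 447 = 447
    Σ(formed) = 4939 kJ
  ΔH_I = 5114 − 4939 = +175 kJ
Reaction II:
  Bonds broken (reactants):
    C≡C: 2 × 857 = 1714
    C-H: 4 × 404 = 1616
    O=O: 5 × 490 = 2450
    Σ(broken) = 5780 kJ
  Bonds formed (products):
    C=O: 8 × 770 = 6160
    O-H: 4 × 457 = 1828
    Σ(formed) = 7988 kJ
  ΔH_II = 5780 − 7988 = −2208 kJ
ΔH_I − ΔH_II = +2383 kJ, so reaction II has the more negative ΔH; |ΔH_I − ΔH_II| = 2383 kJ.

Reaction II, by 2383 kJ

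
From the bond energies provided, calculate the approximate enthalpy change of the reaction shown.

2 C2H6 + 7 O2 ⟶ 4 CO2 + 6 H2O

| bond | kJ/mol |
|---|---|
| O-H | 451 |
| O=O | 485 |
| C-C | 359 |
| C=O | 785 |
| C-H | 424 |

ΔH ≈ −2491 kJ

Bonds broken (reactants):
  C-C: 2 × 359 = 718
  C-H: 12 × 424 = 5088
  O=O: 7 × 485 = 3395
  Σ(broken) = 9201 kJ
Bonds formed (products):
  C=O: 8 × 785 = 6280
  O-H: 12 × 451 = 5412
  Σ(formed) = 11692 kJ
ΔH = Σ(broken) − Σ(formed) = 9201 − 11692 = −2491 kJ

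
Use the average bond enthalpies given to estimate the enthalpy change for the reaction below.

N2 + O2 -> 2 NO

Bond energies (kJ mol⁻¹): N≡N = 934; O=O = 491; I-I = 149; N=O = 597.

Bonds broken (reactants):
  N≡N: 1 × 934 = 934
  O=O: 1 × 491 = 491
  Σ(broken) = 1425 kJ
Bonds formed (products):
  N=O: 2 × 597 = 1194
  Σ(formed) = 1194 kJ
ΔH = Σ(broken) − Σ(formed) = 1425 − 1194 = +231 kJ

ΔH ≈ +231 kJ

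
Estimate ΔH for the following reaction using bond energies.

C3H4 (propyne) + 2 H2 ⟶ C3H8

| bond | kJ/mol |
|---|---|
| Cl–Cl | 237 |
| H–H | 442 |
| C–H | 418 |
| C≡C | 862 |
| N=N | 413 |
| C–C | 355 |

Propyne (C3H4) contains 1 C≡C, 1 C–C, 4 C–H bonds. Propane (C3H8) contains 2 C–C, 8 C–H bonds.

Bonds broken (reactants):
  C≡C: 1 × 862 = 862
  C–C: 1 × 355 = 355
  C–H: 4 × 418 = 1672
  H–H: 2 × 442 = 884
  Σ(broken) = 3773 kJ
Bonds formed (products):
  C–C: 2 × 355 = 710
  C–H: 8 × 418 = 3344
  Σ(formed) = 4054 kJ
ΔH = Σ(broken) − Σ(formed) = 3773 − 4054 = −281 kJ

ΔH ≈ −281 kJ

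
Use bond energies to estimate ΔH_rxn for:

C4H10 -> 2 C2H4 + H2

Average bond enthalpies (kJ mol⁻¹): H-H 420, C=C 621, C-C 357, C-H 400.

Bonds broken (reactants):
  C-C: 3 × 357 = 1071
  C-H: 10 × 400 = 4000
  Σ(broken) = 5071 kJ
Bonds formed (products):
  C-H: 8 × 400 = 3200
  C=C: 2 × 621 = 1242
  H-H: 1 × 420 = 420
  Σ(formed) = 4862 kJ
ΔH = Σ(broken) − Σ(formed) = 5071 − 4862 = +209 kJ

ΔH ≈ +209 kJ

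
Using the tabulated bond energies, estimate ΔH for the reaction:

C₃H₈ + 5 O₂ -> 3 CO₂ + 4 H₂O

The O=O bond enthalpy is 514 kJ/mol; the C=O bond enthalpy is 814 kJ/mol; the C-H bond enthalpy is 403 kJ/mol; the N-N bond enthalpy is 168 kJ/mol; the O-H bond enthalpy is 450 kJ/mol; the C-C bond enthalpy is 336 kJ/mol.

ΔH ≈ −2018 kJ

Bonds broken (reactants):
  C-C: 2 × 336 = 672
  C-H: 8 × 403 = 3224
  O=O: 5 × 514 = 2570
  Σ(broken) = 6466 kJ
Bonds formed (products):
  C=O: 6 × 814 = 4884
  O-H: 8 × 450 = 3600
  Σ(formed) = 8484 kJ
ΔH = Σ(broken) − Σ(formed) = 6466 − 8484 = −2018 kJ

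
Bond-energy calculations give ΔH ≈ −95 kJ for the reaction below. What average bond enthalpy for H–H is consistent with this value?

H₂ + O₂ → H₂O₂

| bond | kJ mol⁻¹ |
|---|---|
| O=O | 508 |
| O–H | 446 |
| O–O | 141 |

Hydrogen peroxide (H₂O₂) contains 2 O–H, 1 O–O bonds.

D(H–H) ≈ 430 kJ/mol

Let D be the H–H bond energy.
Σ(broken) = 1×D + 1×508 = 508 + D
Σ(formed) = 2×446 + 1×141 = 1033
ΔH = Σ(broken) − Σ(formed) = (508 + D) − (1033) = −525 + D
Setting this equal to −95 kJ gives D = 430 kJ/mol.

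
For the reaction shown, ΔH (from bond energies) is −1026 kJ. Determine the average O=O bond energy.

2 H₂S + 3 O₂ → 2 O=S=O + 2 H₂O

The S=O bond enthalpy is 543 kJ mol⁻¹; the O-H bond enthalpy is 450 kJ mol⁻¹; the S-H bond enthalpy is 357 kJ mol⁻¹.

D(O=O) ≈ 506 kJ/mol

Let D be the O=O bond energy.
Σ(broken) = 3×D + 4×357 = 1428 + 3D
Σ(formed) = 4×450 + 4×543 = 3972
ΔH = Σ(broken) − Σ(formed) = (1428 + 3D) − (3972) = −2544 + 3D
Setting this equal to −1026 kJ gives 3D = 1518, so D = 506 kJ/mol.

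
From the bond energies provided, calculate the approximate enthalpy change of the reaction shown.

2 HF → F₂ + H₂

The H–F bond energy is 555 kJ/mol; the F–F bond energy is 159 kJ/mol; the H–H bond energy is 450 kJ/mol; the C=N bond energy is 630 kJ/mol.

ΔH ≈ +501 kJ

Bonds broken (reactants):
  H–F: 2 × 555 = 1110
  Σ(broken) = 1110 kJ
Bonds formed (products):
  F–F: 1 × 159 = 159
  H–H: 1 × 450 = 450
  Σ(formed) = 609 kJ
ΔH = Σ(broken) − Σ(formed) = 1110 − 609 = +501 kJ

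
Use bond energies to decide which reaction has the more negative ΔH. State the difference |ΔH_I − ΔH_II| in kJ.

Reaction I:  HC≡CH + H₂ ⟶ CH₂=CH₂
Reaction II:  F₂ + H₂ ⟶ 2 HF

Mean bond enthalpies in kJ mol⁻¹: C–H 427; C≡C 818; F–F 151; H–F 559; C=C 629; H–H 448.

Reaction II, by 302 kJ

Reaction I:
  Bonds broken (reactants):
    C≡C: 1 × 818 = 818
    C–H: 2 × 427 = 854
    H–H: 1 × 448 = 448
    Σ(broken) = 2120 kJ
  Bonds formed (products):
    C–H: 4 × 427 = 1708
    C=C: 1 × 629 = 629
    Σ(formed) = 2337 kJ
  ΔH_I = 2120 − 2337 = −217 kJ
Reaction II:
  Bonds broken (reactants):
    F–F: 1 × 151 = 151
    H–H: 1 × 448 = 448
    Σ(broken) = 599 kJ
  Bonds formed (products):
    H–F: 2 × 559 = 1118
    Σ(formed) = 1118 kJ
  ΔH_II = 599 − 1118 = −519 kJ
ΔH_I − ΔH_II = +302 kJ, so reaction II has the more negative ΔH; |ΔH_I − ΔH_II| = 302 kJ.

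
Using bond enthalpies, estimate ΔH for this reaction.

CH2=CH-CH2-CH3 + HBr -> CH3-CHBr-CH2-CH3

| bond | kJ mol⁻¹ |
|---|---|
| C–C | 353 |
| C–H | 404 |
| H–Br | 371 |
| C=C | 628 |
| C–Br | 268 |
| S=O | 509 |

Bonds broken (reactants):
  C–C: 2 × 353 = 706
  C–H: 8 × 404 = 3232
  C=C: 1 × 628 = 628
  H–Br: 1 × 371 = 371
  Σ(broken) = 4937 kJ
Bonds formed (products):
  C–Br: 1 × 268 = 268
  C–C: 3 × 353 = 1059
  C–H: 9 × 404 = 3636
  Σ(formed) = 4963 kJ
ΔH = Σ(broken) − Σ(formed) = 4937 − 4963 = −26 kJ

ΔH ≈ −26 kJ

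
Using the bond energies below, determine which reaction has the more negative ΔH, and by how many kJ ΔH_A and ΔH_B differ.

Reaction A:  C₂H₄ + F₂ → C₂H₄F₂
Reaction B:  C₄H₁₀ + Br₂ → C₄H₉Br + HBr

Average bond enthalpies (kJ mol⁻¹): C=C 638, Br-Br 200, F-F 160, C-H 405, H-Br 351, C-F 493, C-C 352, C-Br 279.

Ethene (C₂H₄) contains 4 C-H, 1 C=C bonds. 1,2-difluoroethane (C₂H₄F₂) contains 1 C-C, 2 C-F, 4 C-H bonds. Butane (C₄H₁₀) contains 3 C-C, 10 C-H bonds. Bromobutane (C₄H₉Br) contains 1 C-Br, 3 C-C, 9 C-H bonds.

Reaction A, by 515 kJ

Reaction A:
  Bonds broken (reactants):
    C-H: 4 × 405 = 1620
    C=C: 1 × 638 = 638
    F-F: 1 × 160 = 160
    Σ(broken) = 2418 kJ
  Bonds formed (products):
    C-C: 1 × 352 = 352
    C-F: 2 × 493 = 986
    C-H: 4 × 405 = 1620
    Σ(formed) = 2958 kJ
  ΔH_A = 2418 − 2958 = −540 kJ
Reaction B:
  Bonds broken (reactants):
    Br-Br: 1 × 200 = 200
    C-C: 3 × 352 = 1056
    C-H: 10 × 405 = 4050
    Σ(broken) = 5306 kJ
  Bonds formed (products):
    C-Br: 1 × 279 = 279
    C-C: 3 × 352 = 1056
    C-H: 9 × 405 = 3645
    H-Br: 1 × 351 = 351
    Σ(formed) = 5331 kJ
  ΔH_B = 5306 − 5331 = −25 kJ
ΔH_A − ΔH_B = −515 kJ, so reaction A has the more negative ΔH; |ΔH_A − ΔH_B| = 515 kJ.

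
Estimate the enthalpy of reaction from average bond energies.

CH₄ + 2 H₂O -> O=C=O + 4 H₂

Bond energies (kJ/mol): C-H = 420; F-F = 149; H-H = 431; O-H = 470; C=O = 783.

Bonds broken (reactants):
  C-H: 4 × 420 = 1680
  O-H: 4 × 470 = 1880
  Σ(broken) = 3560 kJ
Bonds formed (products):
  C=O: 2 × 783 = 1566
  H-H: 4 × 431 = 1724
  Σ(formed) = 3290 kJ
ΔH = Σ(broken) − Σ(formed) = 3560 − 3290 = +270 kJ

ΔH ≈ +270 kJ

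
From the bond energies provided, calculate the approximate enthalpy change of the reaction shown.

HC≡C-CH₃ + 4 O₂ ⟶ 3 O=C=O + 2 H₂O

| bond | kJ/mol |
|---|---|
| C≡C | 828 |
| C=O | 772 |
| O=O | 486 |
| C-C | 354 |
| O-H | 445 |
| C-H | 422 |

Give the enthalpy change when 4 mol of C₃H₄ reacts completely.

ΔH = −6392 kJ

Bonds broken (reactants):
  C≡C: 1 × 828 = 828
  C-C: 1 × 354 = 354
  C-H: 4 × 422 = 1688
  O=O: 4 × 486 = 1944
  Σ(broken) = 4814 kJ
Bonds formed (products):
  C=O: 6 × 772 = 4632
  O-H: 4 × 445 = 1780
  Σ(formed) = 6412 kJ
ΔH = Σ(broken) − Σ(formed) = 4814 − 6412 = −1598 kJ
For 4× the reaction as written: 4 × (−1598) = −6392 kJ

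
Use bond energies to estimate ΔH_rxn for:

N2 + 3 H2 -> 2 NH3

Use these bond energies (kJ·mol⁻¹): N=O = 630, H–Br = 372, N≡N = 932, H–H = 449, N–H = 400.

ΔH ≈ −121 kJ

Bonds broken (reactants):
  H–H: 3 × 449 = 1347
  N≡N: 1 × 932 = 932
  Σ(broken) = 2279 kJ
Bonds formed (products):
  N–H: 6 × 400 = 2400
  Σ(formed) = 2400 kJ
ΔH = Σ(broken) − Σ(formed) = 2279 − 2400 = −121 kJ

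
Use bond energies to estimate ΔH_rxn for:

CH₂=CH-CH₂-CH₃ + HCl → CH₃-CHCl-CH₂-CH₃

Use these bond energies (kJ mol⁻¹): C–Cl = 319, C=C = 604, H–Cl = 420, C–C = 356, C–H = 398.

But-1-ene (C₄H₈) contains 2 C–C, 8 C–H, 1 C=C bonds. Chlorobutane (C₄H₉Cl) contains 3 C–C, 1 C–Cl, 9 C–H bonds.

Bonds broken (reactants):
  C–C: 2 × 356 = 712
  C–H: 8 × 398 = 3184
  C=C: 1 × 604 = 604
  H–Cl: 1 × 420 = 420
  Σ(broken) = 4920 kJ
Bonds formed (products):
  C–C: 3 × 356 = 1068
  C–Cl: 1 × 319 = 319
  C–H: 9 × 398 = 3582
  Σ(formed) = 4969 kJ
ΔH = Σ(broken) − Σ(formed) = 4920 − 4969 = −49 kJ

ΔH ≈ −49 kJ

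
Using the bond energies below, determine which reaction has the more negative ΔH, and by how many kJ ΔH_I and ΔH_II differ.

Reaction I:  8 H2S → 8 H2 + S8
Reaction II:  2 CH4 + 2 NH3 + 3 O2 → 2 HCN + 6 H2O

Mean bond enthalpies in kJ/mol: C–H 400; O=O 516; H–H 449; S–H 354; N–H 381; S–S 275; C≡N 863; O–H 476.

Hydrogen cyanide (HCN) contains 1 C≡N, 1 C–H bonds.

Reaction II, by 1076 kJ

Reaction I:
  Bonds broken (reactants):
    S–H: 16 × 354 = 5664
    Σ(broken) = 5664 kJ
  Bonds formed (products):
    H–H: 8 × 449 = 3592
    S–S: 8 × 275 = 2200
    Σ(formed) = 5792 kJ
  ΔH_I = 5664 − 5792 = −128 kJ
Reaction II:
  Bonds broken (reactants):
    C–H: 8 × 400 = 3200
    N–H: 6 × 381 = 2286
    O=O: 3 × 516 = 1548
    Σ(broken) = 7034 kJ
  Bonds formed (products):
    C≡N: 2 × 863 = 1726
    C–H: 2 × 400 = 800
    O–H: 12 × 476 = 5712
    Σ(formed) = 8238 kJ
  ΔH_II = 7034 − 8238 = −1204 kJ
ΔH_I − ΔH_II = +1076 kJ, so reaction II has the more negative ΔH; |ΔH_I − ΔH_II| = 1076 kJ.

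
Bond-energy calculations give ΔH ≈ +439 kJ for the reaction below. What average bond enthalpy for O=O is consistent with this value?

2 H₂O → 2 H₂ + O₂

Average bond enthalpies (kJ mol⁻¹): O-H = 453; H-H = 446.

Let D be the O=O bond energy.
Σ(broken) = 4×453 = 1812
Σ(formed) = 2×446 + 1×D = 892 + D
ΔH = Σ(broken) − Σ(formed) = (1812) − (892 + D) = +920 − D
Setting this equal to +439 kJ gives D = 481 kJ/mol.

D(O=O) ≈ 481 kJ/mol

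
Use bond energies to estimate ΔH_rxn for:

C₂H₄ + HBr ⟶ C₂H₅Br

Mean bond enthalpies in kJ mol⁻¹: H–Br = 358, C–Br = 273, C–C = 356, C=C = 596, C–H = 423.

Bonds broken (reactants):
  C–H: 4 × 423 = 1692
  C=C: 1 × 596 = 596
  H–Br: 1 × 358 = 358
  Σ(broken) = 2646 kJ
Bonds formed (products):
  C–Br: 1 × 273 = 273
  C–C: 1 × 356 = 356
  C–H: 5 × 423 = 2115
  Σ(formed) = 2744 kJ
ΔH = Σ(broken) − Σ(formed) = 2646 − 2744 = −98 kJ

ΔH ≈ −98 kJ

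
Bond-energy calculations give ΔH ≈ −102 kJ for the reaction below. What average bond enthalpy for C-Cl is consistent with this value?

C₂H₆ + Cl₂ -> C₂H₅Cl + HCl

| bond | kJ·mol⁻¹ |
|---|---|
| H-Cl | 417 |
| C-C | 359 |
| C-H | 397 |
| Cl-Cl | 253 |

Let D be the C-Cl bond energy.
Σ(broken) = 1×359 + 6×397 + 1×253 = 2994
Σ(formed) = 1×359 + 1×D + 5×397 + 1×417 = 2761 + D
ΔH = Σ(broken) − Σ(formed) = (2994) − (2761 + D) = +233 − D
Setting this equal to −102 kJ gives D = 335 kJ/mol.

D(C-Cl) ≈ 335 kJ/mol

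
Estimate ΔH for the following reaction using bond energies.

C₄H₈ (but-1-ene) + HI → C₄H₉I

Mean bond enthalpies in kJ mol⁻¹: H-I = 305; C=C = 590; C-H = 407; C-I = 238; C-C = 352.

ΔH ≈ −102 kJ

Bonds broken (reactants):
  C-C: 2 × 352 = 704
  C-H: 8 × 407 = 3256
  C=C: 1 × 590 = 590
  H-I: 1 × 305 = 305
  Σ(broken) = 4855 kJ
Bonds formed (products):
  C-C: 3 × 352 = 1056
  C-H: 9 × 407 = 3663
  C-I: 1 × 238 = 238
  Σ(formed) = 4957 kJ
ΔH = Σ(broken) − Σ(formed) = 4855 − 4957 = −102 kJ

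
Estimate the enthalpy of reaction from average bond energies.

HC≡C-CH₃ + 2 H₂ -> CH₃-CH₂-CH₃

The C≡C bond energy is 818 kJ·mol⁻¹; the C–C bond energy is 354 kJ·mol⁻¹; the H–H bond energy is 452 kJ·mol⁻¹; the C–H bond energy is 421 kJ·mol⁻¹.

ΔH ≈ −316 kJ

Bonds broken (reactants):
  C≡C: 1 × 818 = 818
  C–C: 1 × 354 = 354
  C–H: 4 × 421 = 1684
  H–H: 2 × 452 = 904
  Σ(broken) = 3760 kJ
Bonds formed (products):
  C–C: 2 × 354 = 708
  C–H: 8 × 421 = 3368
  Σ(formed) = 4076 kJ
ΔH = Σ(broken) − Σ(formed) = 3760 − 4076 = −316 kJ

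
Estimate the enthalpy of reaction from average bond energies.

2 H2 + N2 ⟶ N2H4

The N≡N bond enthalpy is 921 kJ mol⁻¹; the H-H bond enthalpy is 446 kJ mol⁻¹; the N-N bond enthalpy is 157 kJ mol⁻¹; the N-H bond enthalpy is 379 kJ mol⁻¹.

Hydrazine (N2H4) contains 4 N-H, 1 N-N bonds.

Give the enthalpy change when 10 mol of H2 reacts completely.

ΔH = +700 kJ

Bonds broken (reactants):
  H-H: 2 × 446 = 892
  N≡N: 1 × 921 = 921
  Σ(broken) = 1813 kJ
Bonds formed (products):
  N-H: 4 × 379 = 1516
  N-N: 1 × 157 = 157
  Σ(formed) = 1673 kJ
ΔH = Σ(broken) − Σ(formed) = 1813 − 1673 = +140 kJ
For 5× the reaction as written: 5 × (+140) = +700 kJ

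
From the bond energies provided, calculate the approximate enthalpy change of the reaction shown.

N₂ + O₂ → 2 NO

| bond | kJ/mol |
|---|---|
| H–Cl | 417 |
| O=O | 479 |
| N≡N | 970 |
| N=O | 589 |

ΔH ≈ +271 kJ

Bonds broken (reactants):
  N≡N: 1 × 970 = 970
  O=O: 1 × 479 = 479
  Σ(broken) = 1449 kJ
Bonds formed (products):
  N=O: 2 × 589 = 1178
  Σ(formed) = 1178 kJ
ΔH = Σ(broken) − Σ(formed) = 1449 − 1178 = +271 kJ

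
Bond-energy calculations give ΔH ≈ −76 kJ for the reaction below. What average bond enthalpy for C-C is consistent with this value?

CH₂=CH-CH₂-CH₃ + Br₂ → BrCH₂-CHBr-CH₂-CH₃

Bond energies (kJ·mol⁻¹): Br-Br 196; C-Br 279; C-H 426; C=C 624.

D(C-C) ≈ 338 kJ/mol

Let D be the C-C bond energy.
Σ(broken) = 1×196 + 2×D + 8×426 + 1×624 = 4228 + 2D
Σ(formed) = 2×279 + 3×D + 8×426 = 3966 + 3D
ΔH = Σ(broken) − Σ(formed) = (4228 + 2D) − (3966 + 3D) = +262 − D
Setting this equal to −76 kJ gives D = 338 kJ/mol.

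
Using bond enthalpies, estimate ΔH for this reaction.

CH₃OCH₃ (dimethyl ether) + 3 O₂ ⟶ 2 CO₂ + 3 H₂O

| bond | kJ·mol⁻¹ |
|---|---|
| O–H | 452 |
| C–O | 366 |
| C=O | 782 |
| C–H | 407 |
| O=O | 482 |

ΔH ≈ −1220 kJ

Bonds broken (reactants):
  C–H: 6 × 407 = 2442
  C–O: 2 × 366 = 732
  O=O: 3 × 482 = 1446
  Σ(broken) = 4620 kJ
Bonds formed (products):
  C=O: 4 × 782 = 3128
  O–H: 6 × 452 = 2712
  Σ(formed) = 5840 kJ
ΔH = Σ(broken) − Σ(formed) = 4620 − 5840 = −1220 kJ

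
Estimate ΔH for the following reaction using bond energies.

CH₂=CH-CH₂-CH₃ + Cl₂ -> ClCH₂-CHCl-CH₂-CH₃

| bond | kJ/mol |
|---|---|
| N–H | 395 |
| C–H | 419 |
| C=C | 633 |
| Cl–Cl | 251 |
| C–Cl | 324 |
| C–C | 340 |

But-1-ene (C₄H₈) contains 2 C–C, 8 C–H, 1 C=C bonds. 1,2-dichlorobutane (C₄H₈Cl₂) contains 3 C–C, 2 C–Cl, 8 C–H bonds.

ΔH ≈ −104 kJ

Bonds broken (reactants):
  C–C: 2 × 340 = 680
  C–H: 8 × 419 = 3352
  C=C: 1 × 633 = 633
  Cl–Cl: 1 × 251 = 251
  Σ(broken) = 4916 kJ
Bonds formed (products):
  C–C: 3 × 340 = 1020
  C–Cl: 2 × 324 = 648
  C–H: 8 × 419 = 3352
  Σ(formed) = 5020 kJ
ΔH = Σ(broken) − Σ(formed) = 4916 − 5020 = −104 kJ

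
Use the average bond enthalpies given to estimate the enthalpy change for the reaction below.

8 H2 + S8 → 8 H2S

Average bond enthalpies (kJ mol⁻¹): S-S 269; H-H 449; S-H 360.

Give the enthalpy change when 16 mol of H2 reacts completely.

ΔH = −32 kJ

Bonds broken (reactants):
  H-H: 8 × 449 = 3592
  S-S: 8 × 269 = 2152
  Σ(broken) = 5744 kJ
Bonds formed (products):
  S-H: 16 × 360 = 5760
  Σ(formed) = 5760 kJ
ΔH = Σ(broken) − Σ(formed) = 5744 − 5760 = −16 kJ
For 2× the reaction as written: 2 × (−16) = −32 kJ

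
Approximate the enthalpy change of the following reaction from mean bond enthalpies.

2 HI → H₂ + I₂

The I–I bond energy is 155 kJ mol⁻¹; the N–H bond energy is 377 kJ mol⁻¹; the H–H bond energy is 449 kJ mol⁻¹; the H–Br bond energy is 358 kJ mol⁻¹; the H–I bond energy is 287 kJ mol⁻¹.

Bonds broken (reactants):
  H–I: 2 × 287 = 574
  Σ(broken) = 574 kJ
Bonds formed (products):
  H–H: 1 × 449 = 449
  I–I: 1 × 155 = 155
  Σ(formed) = 604 kJ
ΔH = Σ(broken) − Σ(formed) = 574 − 604 = −30 kJ

ΔH ≈ −30 kJ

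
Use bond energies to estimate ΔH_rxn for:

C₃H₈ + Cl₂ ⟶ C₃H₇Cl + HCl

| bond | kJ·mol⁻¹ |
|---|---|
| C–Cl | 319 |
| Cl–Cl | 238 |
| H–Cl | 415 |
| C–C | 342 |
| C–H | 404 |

Bonds broken (reactants):
  C–C: 2 × 342 = 684
  C–H: 8 × 404 = 3232
  Cl–Cl: 1 × 238 = 238
  Σ(broken) = 4154 kJ
Bonds formed (products):
  C–C: 2 × 342 = 684
  C–Cl: 1 × 319 = 319
  C–H: 7 × 404 = 2828
  H–Cl: 1 × 415 = 415
  Σ(formed) = 4246 kJ
ΔH = Σ(broken) − Σ(formed) = 4154 − 4246 = −92 kJ

ΔH ≈ −92 kJ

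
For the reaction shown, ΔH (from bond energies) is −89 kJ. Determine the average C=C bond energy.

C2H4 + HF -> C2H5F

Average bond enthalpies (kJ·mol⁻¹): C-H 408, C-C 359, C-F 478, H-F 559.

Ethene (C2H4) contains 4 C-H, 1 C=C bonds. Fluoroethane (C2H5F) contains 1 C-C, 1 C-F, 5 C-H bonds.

Let D be the C=C bond energy.
Σ(broken) = 4×408 + 1×D + 1×559 = 2191 + D
Σ(formed) = 1×359 + 1×478 + 5×408 = 2877
ΔH = Σ(broken) − Σ(formed) = (2191 + D) − (2877) = −686 + D
Setting this equal to −89 kJ gives D = 597 kJ/mol.

D(C=C) ≈ 597 kJ/mol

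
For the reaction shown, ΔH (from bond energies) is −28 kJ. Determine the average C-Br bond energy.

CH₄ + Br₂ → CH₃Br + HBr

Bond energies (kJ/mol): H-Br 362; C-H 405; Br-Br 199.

Let D be the C-Br bond energy.
Σ(broken) = 1×199 + 4×405 = 1819
Σ(formed) = 1×D + 3×405 + 1×362 = 1577 + D
ΔH = Σ(broken) − Σ(formed) = (1819) − (1577 + D) = +242 − D
Setting this equal to −28 kJ gives D = 270 kJ/mol.

D(C-Br) ≈ 270 kJ/mol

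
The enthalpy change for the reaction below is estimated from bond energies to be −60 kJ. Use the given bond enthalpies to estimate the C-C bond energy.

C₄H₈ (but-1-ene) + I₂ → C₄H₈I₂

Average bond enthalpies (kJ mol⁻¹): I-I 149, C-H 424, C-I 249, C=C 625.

Let D be the C-C bond energy.
Σ(broken) = 2×D + 8×424 + 1×625 + 1×149 = 4166 + 2D
Σ(formed) = 3×D + 8×424 + 2×249 = 3890 + 3D
ΔH = Σ(broken) − Σ(formed) = (4166 + 2D) − (3890 + 3D) = +276 − D
Setting this equal to −60 kJ gives D = 336 kJ/mol.

D(C-C) ≈ 336 kJ/mol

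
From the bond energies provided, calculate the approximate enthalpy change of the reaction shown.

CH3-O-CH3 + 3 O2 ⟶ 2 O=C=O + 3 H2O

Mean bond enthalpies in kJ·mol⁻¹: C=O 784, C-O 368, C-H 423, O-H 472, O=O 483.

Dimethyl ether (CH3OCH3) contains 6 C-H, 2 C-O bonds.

Bonds broken (reactants):
  C-H: 6 × 423 = 2538
  C-O: 2 × 368 = 736
  O=O: 3 × 483 = 1449
  Σ(broken) = 4723 kJ
Bonds formed (products):
  C=O: 4 × 784 = 3136
  O-H: 6 × 472 = 2832
  Σ(formed) = 5968 kJ
ΔH = Σ(broken) − Σ(formed) = 4723 − 5968 = −1245 kJ

ΔH ≈ −1245 kJ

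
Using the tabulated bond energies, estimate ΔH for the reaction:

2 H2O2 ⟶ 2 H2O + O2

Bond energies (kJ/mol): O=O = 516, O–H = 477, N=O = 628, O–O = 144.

Bonds broken (reactants):
  O–H: 4 × 477 = 1908
  O–O: 2 × 144 = 288
  Σ(broken) = 2196 kJ
Bonds formed (products):
  O–H: 4 × 477 = 1908
  O=O: 1 × 516 = 516
  Σ(formed) = 2424 kJ
ΔH = Σ(broken) − Σ(formed) = 2196 − 2424 = −228 kJ

ΔH ≈ −228 kJ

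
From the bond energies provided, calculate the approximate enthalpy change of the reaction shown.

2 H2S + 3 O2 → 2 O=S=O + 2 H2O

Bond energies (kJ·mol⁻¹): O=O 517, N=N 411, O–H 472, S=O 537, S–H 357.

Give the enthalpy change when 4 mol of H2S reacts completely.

Bonds broken (reactants):
  O=O: 3 × 517 = 1551
  S–H: 4 × 357 = 1428
  Σ(broken) = 2979 kJ
Bonds formed (products):
  O–H: 4 × 472 = 1888
  S=O: 4 × 537 = 2148
  Σ(formed) = 4036 kJ
ΔH = Σ(broken) − Σ(formed) = 2979 − 4036 = −1057 kJ
For 2× the reaction as written: 2 × (−1057) = −2114 kJ

ΔH = −2114 kJ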